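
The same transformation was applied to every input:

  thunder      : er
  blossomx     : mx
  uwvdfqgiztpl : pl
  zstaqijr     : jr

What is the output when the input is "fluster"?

Each output is the input with this applied: keep only the last 2 characters.
On "fluster" that produces "er".

er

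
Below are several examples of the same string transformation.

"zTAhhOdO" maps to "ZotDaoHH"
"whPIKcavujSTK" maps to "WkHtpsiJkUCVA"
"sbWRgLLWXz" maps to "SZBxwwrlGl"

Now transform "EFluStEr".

The pattern: flip the case of every letter, then take characters alternately from the front and the back (1st, last, 2nd, 2nd-last, ...).
Working it through for "EFluStEr": intermediate "efLUsTeR", final "eRfeLTUs".
(Check on "sbWRgLLWXz": → "SBwrGllwxZ" → "SZBxwwrlGl" ✓)

eRfeLTUs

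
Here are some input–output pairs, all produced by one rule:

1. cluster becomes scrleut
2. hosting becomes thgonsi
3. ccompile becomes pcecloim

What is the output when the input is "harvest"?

The rule is to take characters alternately from the front and the back (1st, last, 2nd, 2nd-last, ...), then move the last character to the front.
Applying both steps to "harvest": "htasrev", then "vhtasre".

vhtasre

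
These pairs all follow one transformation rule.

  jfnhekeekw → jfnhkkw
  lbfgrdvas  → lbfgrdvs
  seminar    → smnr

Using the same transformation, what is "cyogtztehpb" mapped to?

The rule is to remove every vowel.
So "cyogtztehpb" becomes "cygtzthpb".

cygtzthpb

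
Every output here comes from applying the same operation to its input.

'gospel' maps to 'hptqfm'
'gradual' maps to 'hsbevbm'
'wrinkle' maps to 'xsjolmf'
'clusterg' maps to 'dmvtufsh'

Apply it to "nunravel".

ovosbwfm

Each output is the input with this applied: shift every letter 1 place forward in the alphabet (wrapping around).
Applying that to "nunravel" gives "ovosbwfm".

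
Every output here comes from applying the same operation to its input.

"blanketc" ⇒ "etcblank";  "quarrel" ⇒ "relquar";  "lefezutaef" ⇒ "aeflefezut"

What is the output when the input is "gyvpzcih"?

The rule is to move the last 3 characters to the front (rotate right by 3).
Applying that to "gyvpzcih" gives "cihgyvpz".

cihgyvpz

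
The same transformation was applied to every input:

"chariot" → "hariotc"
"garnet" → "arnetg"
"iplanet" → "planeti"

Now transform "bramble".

Rule — move the first character to the end.
Doing the same to "bramble": "rambleb".

rambleb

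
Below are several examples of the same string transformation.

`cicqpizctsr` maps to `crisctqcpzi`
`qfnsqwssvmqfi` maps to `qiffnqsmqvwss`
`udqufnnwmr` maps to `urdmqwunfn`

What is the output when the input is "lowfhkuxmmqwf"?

Each output is the input with this applied: take characters alternately from the front and the back (1st, last, 2nd, 2nd-last, ...).
"lowfhkuxmmqwf" → "lfowwqfmhmkxu".

lfowwqfmhmkxu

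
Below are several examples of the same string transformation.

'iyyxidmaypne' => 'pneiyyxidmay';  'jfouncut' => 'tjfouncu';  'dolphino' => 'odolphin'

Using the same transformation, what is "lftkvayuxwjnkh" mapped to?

What's happening: move the first 3 characters to the end (rotate left by 3), then swap the front and back halves of the string.
Applying both steps to "lftkvayuxwjnkh": "kvayuxwjnkhlft", then "jnkhlftkvayuxw".

jnkhlftkvayuxw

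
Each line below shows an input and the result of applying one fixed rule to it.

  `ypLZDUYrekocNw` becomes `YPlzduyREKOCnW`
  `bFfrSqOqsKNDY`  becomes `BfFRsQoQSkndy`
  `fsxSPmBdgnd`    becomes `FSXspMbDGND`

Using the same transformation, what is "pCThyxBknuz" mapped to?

PctHYXbKNUZ

What's happening: flip the case of every letter.
For "pCThyxBknuz" the result is "PctHYXbKNUZ".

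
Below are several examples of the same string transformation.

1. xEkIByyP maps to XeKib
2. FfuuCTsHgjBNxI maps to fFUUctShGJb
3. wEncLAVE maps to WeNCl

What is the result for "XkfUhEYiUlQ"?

xKFuHeyI

Looking at the pairs, the operation is to delete the last 3 characters, then flip the case of every letter.
So "XkfUhEYiUlQ" becomes "xKFuHeyI".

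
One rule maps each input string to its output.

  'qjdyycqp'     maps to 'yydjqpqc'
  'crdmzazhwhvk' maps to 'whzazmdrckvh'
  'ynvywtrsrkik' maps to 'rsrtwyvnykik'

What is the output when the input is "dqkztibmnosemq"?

The pattern: reverse the string, then move the first 3 characters to the end (rotate left by 3).
"dqkztibmnosemq" → "qmesonmbitzkqd" → "sonmbitzkqdqme".

sonmbitzkqdqme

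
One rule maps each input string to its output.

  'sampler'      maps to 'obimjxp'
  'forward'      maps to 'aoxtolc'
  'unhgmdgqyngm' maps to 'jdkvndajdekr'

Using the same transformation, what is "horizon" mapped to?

klwfole

The rule is to reverse the string, then shift every letter 3 places backward in the alphabet (wrapping around).
On "horizon" that produces "klwfole".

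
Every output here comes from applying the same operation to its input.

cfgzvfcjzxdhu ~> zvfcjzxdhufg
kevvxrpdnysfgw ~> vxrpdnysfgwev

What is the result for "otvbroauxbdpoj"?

broauxbdpojtv

Looking at the pairs, the operation is to delete the first character, then move the first 2 characters to the end (rotate left by 2).
On "otvbroauxbdpoj": the first step gives "tvbroauxbdpoj", and the second then gives "broauxbdpojtv".
(Check on "kevvxrpdnysfgw": → "evvxrpdnysfgw" → "vxrpdnysfgwev" ✓)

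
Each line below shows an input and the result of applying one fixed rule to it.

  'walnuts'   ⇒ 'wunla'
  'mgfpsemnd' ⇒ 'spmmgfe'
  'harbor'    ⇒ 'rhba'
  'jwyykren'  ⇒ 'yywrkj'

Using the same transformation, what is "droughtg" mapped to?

Rule — delete the last 2 characters, then sort the characters into reverse alphabetical order.
Starting from "droughtg": after the first operation, "drough"; after the second, "urohgd".

urohgd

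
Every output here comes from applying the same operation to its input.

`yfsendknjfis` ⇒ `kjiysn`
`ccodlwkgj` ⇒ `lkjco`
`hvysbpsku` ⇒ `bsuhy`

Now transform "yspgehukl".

eulyp

Looking at the pairs, the operation is to keep every other character starting from the first (positions 1st, 3rd, 5th, ...), then move the last 3 characters to the front (rotate right by 3).
Starting from "yspgehukl": after the first operation, "ypeul"; after the second, "eulyp".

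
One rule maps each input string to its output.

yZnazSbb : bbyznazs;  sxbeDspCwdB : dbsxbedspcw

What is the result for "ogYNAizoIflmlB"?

lbogynaizoiflm

The transformation: move the last 2 characters to the front (rotate right by 2), then convert every letter to lowercase.
For "ogYNAizoIflmlB", step one produces "lBogYNAizoIflm"; step two turns that into "lbogynaizoiflm".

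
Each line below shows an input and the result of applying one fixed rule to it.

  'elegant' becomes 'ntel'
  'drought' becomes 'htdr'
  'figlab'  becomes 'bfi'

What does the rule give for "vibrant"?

ntvi

The pattern: move the first 2 characters to the end (rotate left by 2), then delete the first 3 characters.
For "vibrant", step one produces "brantvi"; step two turns that into "ntvi".
(Check on "figlab": → "glabfi" → "bfi" ✓)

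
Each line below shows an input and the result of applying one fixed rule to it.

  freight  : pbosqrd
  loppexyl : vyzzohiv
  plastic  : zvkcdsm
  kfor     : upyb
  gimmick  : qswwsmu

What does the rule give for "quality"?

aekvsdi

The rule is to shift every letter 10 places forward in the alphabet (wrapping around).
On "quality" that produces "aekvsdi".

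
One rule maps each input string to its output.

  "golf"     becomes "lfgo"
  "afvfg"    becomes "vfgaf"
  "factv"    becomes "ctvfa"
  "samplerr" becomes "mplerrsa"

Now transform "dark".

The rule is to move the first 2 characters to the end (rotate left by 2).
Doing the same to "dark": "rkda".

rkda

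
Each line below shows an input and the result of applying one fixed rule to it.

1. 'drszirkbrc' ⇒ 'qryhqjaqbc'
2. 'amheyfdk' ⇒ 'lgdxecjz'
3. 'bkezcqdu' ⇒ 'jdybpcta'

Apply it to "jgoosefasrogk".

Rule — shift every letter 1 place backward in the alphabet (wrapping around), then move the first character to the end.
Applying that to "jgoosefasrogk" gives "fnnrdezrqnfji".
(Check on "amheyfdk": → "zlgdxecj" → "lgdxecjz" ✓)

fnnrdezrqnfji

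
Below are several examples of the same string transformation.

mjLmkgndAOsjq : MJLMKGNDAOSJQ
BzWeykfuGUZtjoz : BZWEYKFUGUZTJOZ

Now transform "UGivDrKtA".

Looking at the pairs, the operation is to convert every letter to uppercase.
Doing the same to "UGivDrKtA": "UGIVDRKTA".

UGIVDRKTA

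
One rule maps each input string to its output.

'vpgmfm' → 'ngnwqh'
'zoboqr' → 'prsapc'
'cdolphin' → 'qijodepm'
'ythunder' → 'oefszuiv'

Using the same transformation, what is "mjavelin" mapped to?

Each output is the input with this applied: shift every letter 1 place forward in the alphabet (wrapping around), then swap the front and back halves of the string.
Starting from "mjavelin": after the first operation, "nkbwfmjo"; after the second, "fmjonkbw".

fmjonkbw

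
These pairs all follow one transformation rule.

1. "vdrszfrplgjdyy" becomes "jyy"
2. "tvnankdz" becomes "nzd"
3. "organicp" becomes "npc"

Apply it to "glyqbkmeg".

In each case the input is transformed by: swap each adjacent pair of characters (1↔2, 3↔4, ...), then keep only the last 3 characters.
For "glyqbkmeg", step one produces "lgqykbemg"; step two turns that into "emg".
(Check on "vdrszfrplgjdyy": → "dvsrfzprgldjyy" → "jyy" ✓)

emg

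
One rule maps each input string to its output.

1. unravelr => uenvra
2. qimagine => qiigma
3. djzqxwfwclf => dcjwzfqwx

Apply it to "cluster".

ctlsu

The rule is to delete the last 2 characters, then take characters alternately from the front and the back (1st, last, 2nd, 2nd-last, ...).
"cluster" → "clust" → "ctlsu".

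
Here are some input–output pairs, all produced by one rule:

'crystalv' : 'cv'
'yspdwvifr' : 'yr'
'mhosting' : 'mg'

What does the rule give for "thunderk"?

Rule — take characters alternately from the front and the back (1st, last, 2nd, 2nd-last, ...), then keep only the first 2 characters.
For "thunderk" the result is "tk".

tk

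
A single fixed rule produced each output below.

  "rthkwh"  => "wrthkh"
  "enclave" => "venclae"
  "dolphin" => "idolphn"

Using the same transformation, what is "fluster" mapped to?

Rule — move the last character to the front, then swap the first and last characters.
Working it through for "fluster": intermediate "rfluste", final "eflustr".

eflustr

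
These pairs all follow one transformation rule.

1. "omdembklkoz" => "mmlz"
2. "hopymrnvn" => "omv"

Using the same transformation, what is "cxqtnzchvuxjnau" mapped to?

The transformation: keep one character in every 3, starting at position 2 (positions 2nd, 5th, 8th, ...).
For "cxqtnzchvuxjnau" the result is "xnhxa".

xnhxa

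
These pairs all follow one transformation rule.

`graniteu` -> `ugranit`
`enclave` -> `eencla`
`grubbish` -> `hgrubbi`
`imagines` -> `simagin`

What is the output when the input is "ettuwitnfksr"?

In each case the input is transformed by: move the last 2 characters to the front (rotate right by 2), then delete the first character.
Starting from "ettuwitnfksr": after the first operation, "srettuwitnfk"; after the second, "rettuwitnfk".

rettuwitnfk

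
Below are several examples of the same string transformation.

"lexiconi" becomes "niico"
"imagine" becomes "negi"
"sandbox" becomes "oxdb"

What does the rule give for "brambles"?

In each case the input is transformed by: delete the first 3 characters, then move the last 2 characters to the front (rotate right by 2).
Applying both steps to "brambles": "mbles", then "esmbl".

esmbl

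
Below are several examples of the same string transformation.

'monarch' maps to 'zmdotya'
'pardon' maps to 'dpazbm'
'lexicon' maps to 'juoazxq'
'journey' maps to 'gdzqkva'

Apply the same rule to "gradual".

mpgmxsd

Looking at the pairs, the operation is to shift every letter 12 places forward in the alphabet (wrapping around), then move the first 2 characters to the end (rotate left by 2).
Doing the same to "gradual": "mpgmxsd".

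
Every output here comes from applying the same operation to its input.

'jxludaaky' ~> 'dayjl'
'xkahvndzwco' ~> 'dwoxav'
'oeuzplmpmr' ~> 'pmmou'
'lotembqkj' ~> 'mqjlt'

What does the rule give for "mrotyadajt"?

What's happening: keep every other character starting from the first (positions 1st, 3rd, 5th, ...), then move the last 3 characters to the front (rotate right by 3).
Applying that to "mrotyadajt" gives "ydjmo".
(Check on "oeuzplmpmr": → "oupmm" → "pmmou" ✓)

ydjmo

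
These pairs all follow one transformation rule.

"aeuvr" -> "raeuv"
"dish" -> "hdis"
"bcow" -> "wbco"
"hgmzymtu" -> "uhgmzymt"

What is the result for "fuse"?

efus

Each output is the input with this applied: move the last character to the front.
So "fuse" becomes "efus".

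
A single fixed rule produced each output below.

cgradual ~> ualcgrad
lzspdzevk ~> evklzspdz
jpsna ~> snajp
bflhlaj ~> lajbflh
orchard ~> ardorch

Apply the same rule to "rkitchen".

What's happening: move the last 3 characters to the front (rotate right by 3).
So "rkitchen" becomes "henrkitc".

henrkitc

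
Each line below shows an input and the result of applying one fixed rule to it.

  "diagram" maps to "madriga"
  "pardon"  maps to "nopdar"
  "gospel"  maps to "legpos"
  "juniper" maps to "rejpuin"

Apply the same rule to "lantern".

The rule is to move the last character to the front, then take characters alternately from the front and the back (1st, last, 2nd, 2nd-last, ...).
Working it through for "lantern": intermediate "nlanter", final "nrleatn".

nrleatn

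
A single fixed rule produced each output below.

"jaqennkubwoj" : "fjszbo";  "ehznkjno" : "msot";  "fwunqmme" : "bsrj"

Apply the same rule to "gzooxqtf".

In each case the input is transformed by: shift every letter 5 places forward in the alphabet (wrapping around), then keep every other character starting from the second (positions 2nd, 4th, 6th, ...).
Doing the same to "gzooxqtf": "etvk".
(Check on "ehznkjno": → "jmespost" → "msot" ✓)

etvk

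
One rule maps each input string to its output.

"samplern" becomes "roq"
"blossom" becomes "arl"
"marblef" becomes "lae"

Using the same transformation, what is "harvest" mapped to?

gus

Rule — shift every letter 1 place backward in the alphabet (wrapping around), then keep one character in every 3, starting at position 1 (positions 1st, 4th, 7th, ...).
Starting from "harvest": after the first operation, "gzqudrs"; after the second, "gus".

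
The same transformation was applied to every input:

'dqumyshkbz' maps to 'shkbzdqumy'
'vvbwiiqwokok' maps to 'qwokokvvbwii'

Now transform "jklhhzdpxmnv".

Looking at the pairs, the operation is to swap the front and back halves of the string.
"jklhhzdpxmnv" → "dpxmnvjklhhz".

dpxmnvjklhhz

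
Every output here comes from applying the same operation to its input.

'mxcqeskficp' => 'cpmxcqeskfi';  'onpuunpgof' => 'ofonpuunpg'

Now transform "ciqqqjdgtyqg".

In each case the input is transformed by: move the last 2 characters to the front (rotate right by 2).
So "ciqqqjdgtyqg" becomes "qgciqqqjdgty".

qgciqqqjdgty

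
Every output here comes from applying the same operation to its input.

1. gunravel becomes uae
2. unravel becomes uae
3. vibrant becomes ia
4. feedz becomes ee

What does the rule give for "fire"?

ie

Looking at the pairs, the operation is to keep only the vowels.
So "fire" becomes "ie".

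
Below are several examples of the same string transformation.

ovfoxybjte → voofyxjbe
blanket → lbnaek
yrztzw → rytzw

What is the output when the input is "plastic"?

Looking at the pairs, the operation is to swap each adjacent pair of characters (1↔2, 3↔4, ...), then delete the last character.
For "plastic" the result is "lpsait".

lpsait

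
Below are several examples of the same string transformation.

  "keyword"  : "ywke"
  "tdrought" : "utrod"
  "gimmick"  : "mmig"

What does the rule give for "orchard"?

In each case the input is transformed by: delete the last 3 characters, then sort the characters into reverse alphabetical order.
Starting from "orchard": after the first operation, "orch"; after the second, "rohc".

rohc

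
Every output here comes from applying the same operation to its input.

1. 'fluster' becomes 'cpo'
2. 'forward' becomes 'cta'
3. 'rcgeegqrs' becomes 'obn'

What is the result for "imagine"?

fdb

Each output is the input with this applied: shift every letter 3 places backward in the alphabet (wrapping around), then keep one character in every 3, starting at position 1 (positions 1st, 4th, 7th, ...).
Working it through for "imagine": intermediate "fjxdfkb", final "fdb".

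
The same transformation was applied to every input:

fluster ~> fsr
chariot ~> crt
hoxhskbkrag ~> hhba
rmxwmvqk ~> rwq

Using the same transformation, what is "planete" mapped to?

pne

Rule — keep one character in every 3, starting at position 1 (positions 1st, 4th, 7th, ...).
Applying that to "planete" gives "pne".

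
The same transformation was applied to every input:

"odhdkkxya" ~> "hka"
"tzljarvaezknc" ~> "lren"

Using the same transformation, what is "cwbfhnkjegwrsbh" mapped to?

bnerh

Looking at the pairs, the operation is to keep one character in every 3, starting at position 3 (positions 3rd, 6th, 9th, ...).
For "cwbfhnkjegwrsbh" the result is "bnerh".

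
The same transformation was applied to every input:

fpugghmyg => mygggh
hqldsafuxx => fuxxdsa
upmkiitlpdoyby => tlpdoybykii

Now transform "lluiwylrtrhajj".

Each output is the input with this applied: delete the first 3 characters, then move the first 3 characters to the end (rotate left by 3).
Applying both steps to "lluiwylrtrhajj": "iwylrtrhajj", then "lrtrhajjiwy".
(Check on "upmkiitlpdoyby": → "kiitlpdoyby" → "tlpdoybykii" ✓)

lrtrhajjiwy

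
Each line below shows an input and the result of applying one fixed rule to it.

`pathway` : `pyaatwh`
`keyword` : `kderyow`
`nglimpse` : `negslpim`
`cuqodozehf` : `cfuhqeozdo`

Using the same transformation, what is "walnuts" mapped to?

The rule is to take characters alternately from the front and the back (1st, last, 2nd, 2nd-last, ...).
For "walnuts" the result is "wsatlun".

wsatlun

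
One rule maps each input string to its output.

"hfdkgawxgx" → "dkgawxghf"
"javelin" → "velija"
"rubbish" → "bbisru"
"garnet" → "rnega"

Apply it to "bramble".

amblbr

In each case the input is transformed by: delete the last character, then move the first 2 characters to the end (rotate left by 2).
For "bramble", step one produces "brambl"; step two turns that into "amblbr".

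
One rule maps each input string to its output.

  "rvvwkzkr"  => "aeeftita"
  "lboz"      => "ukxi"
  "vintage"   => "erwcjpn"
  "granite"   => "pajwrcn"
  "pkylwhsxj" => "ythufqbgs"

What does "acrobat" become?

jlaxkjc

Each output is the input with this applied: shift every letter 9 places forward in the alphabet (wrapping around).
Applying that to "acrobat" gives "jlaxkjc".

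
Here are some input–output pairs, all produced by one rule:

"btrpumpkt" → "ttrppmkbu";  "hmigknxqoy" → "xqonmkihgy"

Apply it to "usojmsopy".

Each output is the input with this applied: sort the characters into reverse alphabetical order, then move the first character to the end.
On "usojmsopy": the first step gives "yusspoomj", and the second then gives "usspoomjy".

usspoomjy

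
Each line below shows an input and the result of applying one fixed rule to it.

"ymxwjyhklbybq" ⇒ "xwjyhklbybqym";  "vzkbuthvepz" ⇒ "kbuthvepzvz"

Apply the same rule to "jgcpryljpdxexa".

cpryljpdxexajg

The pattern: move the first 2 characters to the end (rotate left by 2).
"jgcpryljpdxexa" → "cpryljpdxexajg".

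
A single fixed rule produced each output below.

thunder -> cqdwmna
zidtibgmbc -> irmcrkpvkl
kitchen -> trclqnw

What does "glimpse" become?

Rule — shift every letter 9 places forward in the alphabet (wrapping around).
On "glimpse" that produces "purvybn".

purvybn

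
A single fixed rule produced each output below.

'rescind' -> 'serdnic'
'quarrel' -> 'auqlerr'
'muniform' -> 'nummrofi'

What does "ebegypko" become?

The rule is to move the first 3 characters to the end (rotate left by 3), then reverse the string.
Working it through for "ebegypko": intermediate "gypkoebe", final "ebeokpyg".

ebeokpyg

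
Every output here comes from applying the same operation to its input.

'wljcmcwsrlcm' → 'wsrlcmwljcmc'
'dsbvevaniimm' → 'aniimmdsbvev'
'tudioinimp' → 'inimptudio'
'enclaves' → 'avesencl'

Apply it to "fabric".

ricfab

The pattern: swap the front and back halves of the string.
For "fabric" the result is "ricfab".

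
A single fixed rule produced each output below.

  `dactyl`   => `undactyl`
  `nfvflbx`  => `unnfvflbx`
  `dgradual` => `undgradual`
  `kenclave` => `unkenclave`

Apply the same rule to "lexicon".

Looking at the pairs, the operation is to prepend "un".
For "lexicon" the result is "unlexicon".

unlexicon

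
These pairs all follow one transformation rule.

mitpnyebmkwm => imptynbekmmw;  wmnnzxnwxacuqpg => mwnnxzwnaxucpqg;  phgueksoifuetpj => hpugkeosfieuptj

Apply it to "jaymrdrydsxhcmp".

ajmydryrsdhxmcp

The transformation: swap each adjacent pair of characters (1↔2, 3↔4, ...).
On "jaymrdrydsxhcmp" that produces "ajmydryrsdhxmcp".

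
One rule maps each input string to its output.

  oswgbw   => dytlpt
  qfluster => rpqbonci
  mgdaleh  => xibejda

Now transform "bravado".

What's happening: move the first 3 characters to the end (rotate left by 3), then shift every letter 3 places backward in the alphabet (wrapping around).
Working it through for "bravado": intermediate "vadobra", final "sxalyox".

sxalyox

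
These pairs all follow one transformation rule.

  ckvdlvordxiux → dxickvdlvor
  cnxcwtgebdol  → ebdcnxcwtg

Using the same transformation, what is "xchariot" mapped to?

arixch

In each case the input is transformed by: delete the last 2 characters, then move the last 3 characters to the front (rotate right by 3).
Doing the same to "xchariot": "arixch".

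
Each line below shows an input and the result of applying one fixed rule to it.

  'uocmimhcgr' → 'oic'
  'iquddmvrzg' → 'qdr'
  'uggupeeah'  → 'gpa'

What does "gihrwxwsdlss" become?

Rule — keep one character in every 3, starting at position 2 (positions 2nd, 5th, 8th, ...).
"gihrwxwsdlss" → "iwss".

iwss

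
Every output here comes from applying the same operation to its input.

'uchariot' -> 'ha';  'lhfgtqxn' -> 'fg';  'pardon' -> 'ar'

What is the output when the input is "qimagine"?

ma

The pattern: swap the front and back halves of the string, then keep only the last 2 characters.
Applying both steps to "qimagine": "gineqima", then "ma".
(Check on "lhfgtqxn": → "tqxnlhfg" → "fg" ✓)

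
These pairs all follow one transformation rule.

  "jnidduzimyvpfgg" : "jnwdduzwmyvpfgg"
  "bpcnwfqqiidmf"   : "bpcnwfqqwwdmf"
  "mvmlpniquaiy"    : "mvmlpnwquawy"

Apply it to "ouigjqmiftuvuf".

The pattern: replace every "i" with "w".
"ouigjqmiftuvuf" → "ouwgjqmwftuvuf".

ouwgjqmwftuvuf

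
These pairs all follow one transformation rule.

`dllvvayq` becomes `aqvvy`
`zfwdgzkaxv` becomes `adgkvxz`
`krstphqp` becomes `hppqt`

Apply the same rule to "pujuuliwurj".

ijlruuuw

In each case the input is transformed by: delete the first 3 characters, then sort the characters into alphabetical order.
Applying both steps to "pujuuliwurj": "uuliwurj", then "ijlruuuw".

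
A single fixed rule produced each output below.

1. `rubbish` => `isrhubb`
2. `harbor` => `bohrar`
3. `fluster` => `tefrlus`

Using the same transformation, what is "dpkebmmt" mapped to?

mmdtpkeb

The pattern: swap the first and last characters, then move the last 3 characters to the front (rotate right by 3).
On "dpkebmmt" that produces "mmdtpkeb".
(Check on "fluster": → "rlustef" → "tefrlus" ✓)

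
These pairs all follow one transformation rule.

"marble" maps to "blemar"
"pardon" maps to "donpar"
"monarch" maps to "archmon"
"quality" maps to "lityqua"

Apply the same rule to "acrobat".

obatacr

In each case the input is transformed by: move the first 3 characters to the end (rotate left by 3).
Doing the same to "acrobat": "obatacr".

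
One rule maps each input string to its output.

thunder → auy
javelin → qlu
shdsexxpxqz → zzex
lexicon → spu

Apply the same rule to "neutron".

uau

The pattern: keep one character in every 3, starting at position 1 (positions 1st, 4th, 7th, ...), then shift every letter 7 places forward in the alphabet (wrapping around).
Doing the same to "neutron": "uau".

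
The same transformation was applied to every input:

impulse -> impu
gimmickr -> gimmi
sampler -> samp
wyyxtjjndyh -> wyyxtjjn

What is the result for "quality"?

Each output is the input with this applied: delete the last 3 characters.
Applying that to "quality" gives "qual".

qual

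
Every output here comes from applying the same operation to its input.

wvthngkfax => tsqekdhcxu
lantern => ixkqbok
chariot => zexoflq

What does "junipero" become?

grkfmbol

The pattern: shift every letter 3 places backward in the alphabet (wrapping around).
Applying that to "junipero" gives "grkfmbol".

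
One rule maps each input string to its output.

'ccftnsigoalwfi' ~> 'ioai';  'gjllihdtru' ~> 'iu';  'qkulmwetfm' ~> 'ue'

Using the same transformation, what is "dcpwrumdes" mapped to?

The transformation: keep only the vowels.
So "dcpwrumdes" becomes "ue".

ue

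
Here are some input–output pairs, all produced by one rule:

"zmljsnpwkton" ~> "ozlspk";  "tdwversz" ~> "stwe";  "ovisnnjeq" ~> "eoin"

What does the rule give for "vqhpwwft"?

fvhw

In each case the input is transformed by: move the last 3 characters to the front (rotate right by 3), then keep every other character starting from the second (positions 2nd, 4th, 6th, ...).
Applying that to "vqhpwwft" gives "fvhw".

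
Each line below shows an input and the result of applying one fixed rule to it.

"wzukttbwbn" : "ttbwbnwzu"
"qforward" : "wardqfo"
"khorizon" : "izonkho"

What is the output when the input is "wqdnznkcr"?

The transformation: move the first 3 characters to the end (rotate left by 3), then delete the first character.
Applying both steps to "wqdnznkcr": "nznkcrwqd", then "znkcrwqd".
(Check on "wzukttbwbn": → "kttbwbnwzu" → "ttbwbnwzu" ✓)

znkcrwqd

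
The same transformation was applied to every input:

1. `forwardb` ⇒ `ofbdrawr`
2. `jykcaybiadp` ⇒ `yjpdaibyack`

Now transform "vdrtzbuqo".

In each case the input is transformed by: reverse the string, then move the last 2 characters to the front (rotate right by 2).
Starting from "vdrtzbuqo": after the first operation, "oqubztrdv"; after the second, "dvoqubztr".
(Check on "forwardb": → "bdrawrof" → "ofbdrawr" ✓)

dvoqubztr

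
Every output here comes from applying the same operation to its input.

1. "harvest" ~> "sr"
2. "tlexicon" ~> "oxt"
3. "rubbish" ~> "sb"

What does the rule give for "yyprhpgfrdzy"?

zfhy

The rule is to reverse the string, then keep one character in every 3, starting at position 2 (positions 2nd, 5th, 8th, ...).
For "yyprhpgfrdzy", step one produces "yzdrfgphrpyy"; step two turns that into "zfhy".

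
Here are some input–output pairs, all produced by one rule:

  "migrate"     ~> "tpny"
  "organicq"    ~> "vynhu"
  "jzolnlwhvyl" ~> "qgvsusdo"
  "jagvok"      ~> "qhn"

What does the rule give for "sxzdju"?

zeg

The pattern: delete the last 3 characters, then shift every letter 7 places forward in the alphabet (wrapping around).
For "sxzdju", step one produces "sxz"; step two turns that into "zeg".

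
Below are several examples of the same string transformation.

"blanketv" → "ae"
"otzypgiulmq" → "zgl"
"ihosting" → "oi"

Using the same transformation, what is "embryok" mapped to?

In each case the input is transformed by: keep one character in every 3, starting at position 3 (positions 3rd, 6th, 9th, ...).
On "embryok" that produces "bo".

bo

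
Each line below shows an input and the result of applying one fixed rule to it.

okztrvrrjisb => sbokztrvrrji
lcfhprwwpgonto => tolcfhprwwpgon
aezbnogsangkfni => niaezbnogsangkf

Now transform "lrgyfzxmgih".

The pattern: move the last 2 characters to the front (rotate right by 2).
On "lrgyfzxmgih" that produces "ihlrgyfzxmg".

ihlrgyfzxmg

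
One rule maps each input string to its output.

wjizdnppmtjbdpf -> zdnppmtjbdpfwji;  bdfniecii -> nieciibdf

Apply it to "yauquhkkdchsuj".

quhkkdchsujyau

The rule is to move the first 3 characters to the end (rotate left by 3).
On "yauquhkkdchsuj" that produces "quhkkdchsujyau".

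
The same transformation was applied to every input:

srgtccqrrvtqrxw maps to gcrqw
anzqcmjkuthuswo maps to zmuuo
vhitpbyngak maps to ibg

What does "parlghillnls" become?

The transformation: keep one character in every 3, starting at position 3 (positions 3rd, 6th, 9th, ...).
Applying that to "parlghillnls" gives "rhls".

rhls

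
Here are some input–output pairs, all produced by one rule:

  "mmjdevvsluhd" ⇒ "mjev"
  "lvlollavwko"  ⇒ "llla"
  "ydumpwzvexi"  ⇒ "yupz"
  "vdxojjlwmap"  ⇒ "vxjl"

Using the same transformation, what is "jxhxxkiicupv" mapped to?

jhxi

The pattern: keep every other character starting from the first (positions 1st, 3rd, 5th, ...), then keep only the first 4 characters.
Working it through for "jxhxxkiicupv": intermediate "jhxicp", final "jhxi".
(Check on "lvlollavwko": → "lllawo" → "llla" ✓)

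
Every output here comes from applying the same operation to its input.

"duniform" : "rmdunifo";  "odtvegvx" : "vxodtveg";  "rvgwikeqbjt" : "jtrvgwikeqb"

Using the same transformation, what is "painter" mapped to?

What's happening: move the last 2 characters to the front (rotate right by 2).
"painter" → "erpaint".

erpaint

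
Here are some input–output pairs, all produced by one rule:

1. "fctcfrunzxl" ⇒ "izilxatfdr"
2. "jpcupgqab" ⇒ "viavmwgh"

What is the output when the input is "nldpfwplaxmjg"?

rjvlcvrgdspm

Each output is the input with this applied: delete the first character, then shift every letter 6 places forward in the alphabet (wrapping around).
On "nldpfwplaxmjg": the first step gives "ldpfwplaxmjg", and the second then gives "rjvlcvrgdspm".
(Check on "fctcfrunzxl": → "ctcfrunzxl" → "izilxatfdr" ✓)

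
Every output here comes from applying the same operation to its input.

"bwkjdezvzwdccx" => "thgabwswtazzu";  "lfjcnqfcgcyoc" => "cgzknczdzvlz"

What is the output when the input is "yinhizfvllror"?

fkefwcsiiolo

The transformation: delete the first character, then shift every letter 3 places backward in the alphabet (wrapping around).
Applying both steps to "yinhizfvllror": "inhizfvllror", then "fkefwcsiiolo".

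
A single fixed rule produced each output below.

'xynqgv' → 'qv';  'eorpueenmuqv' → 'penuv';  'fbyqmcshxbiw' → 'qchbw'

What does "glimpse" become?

ms

In each case the input is transformed by: keep every other character starting from the second (positions 2nd, 4th, 6th, ...), then delete the first character.
Working it through for "glimpse": intermediate "lms", final "ms".
(Check on "xynqgv": → "yqv" → "qv" ✓)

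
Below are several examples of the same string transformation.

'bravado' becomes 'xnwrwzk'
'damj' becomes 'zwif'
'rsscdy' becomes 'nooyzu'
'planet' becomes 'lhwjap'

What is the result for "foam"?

Rule — shift every letter 4 places backward in the alphabet (wrapping around).
Applying that to "foam" gives "bkwi".

bkwi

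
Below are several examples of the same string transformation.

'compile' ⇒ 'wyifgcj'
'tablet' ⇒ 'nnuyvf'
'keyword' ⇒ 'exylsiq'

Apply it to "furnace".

The transformation: take characters alternately from the front and the back (1st, last, 2nd, 2nd-last, ...), then shift every letter 6 places backward in the alphabet (wrapping around).
Applying both steps to "furnace": "feucran", then "zyowluh".

zyowluh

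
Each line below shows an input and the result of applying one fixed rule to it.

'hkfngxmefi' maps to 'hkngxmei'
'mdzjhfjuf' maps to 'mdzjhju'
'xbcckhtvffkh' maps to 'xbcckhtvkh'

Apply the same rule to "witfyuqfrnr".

wityuqrnr

The transformation: remove every "f".
Doing the same to "witfyuqfrnr": "wityuqrnr".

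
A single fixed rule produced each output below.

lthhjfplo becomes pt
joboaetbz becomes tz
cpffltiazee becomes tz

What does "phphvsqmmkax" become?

vx

Each output is the input with this applied: sort the characters into alphabetical order, then keep only the last 2 characters.
"phphvsqmmkax" → "ahhkmmppqsvx" → "vx".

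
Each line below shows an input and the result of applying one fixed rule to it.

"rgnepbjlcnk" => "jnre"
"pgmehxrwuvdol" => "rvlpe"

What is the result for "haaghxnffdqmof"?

Each output is the input with this applied: keep one character in every 3, starting at position 1 (positions 1st, 4th, 7th, ...), then move the first 2 characters to the end (rotate left by 2).
On "haaghxnffdqmof": the first step gives "hgndo", and the second then gives "ndohg".

ndohg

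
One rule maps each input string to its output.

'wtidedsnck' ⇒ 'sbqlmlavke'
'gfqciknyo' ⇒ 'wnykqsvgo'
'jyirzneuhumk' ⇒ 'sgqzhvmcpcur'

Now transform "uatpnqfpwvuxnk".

sibxvynxedcfvc

The pattern: swap the first and last characters, then shift every letter 8 places forward in the alphabet (wrapping around).
Working it through for "uatpnqfpwvuxnk": intermediate "katpnqfpwvuxnu", final "sibxvynxedcfvc".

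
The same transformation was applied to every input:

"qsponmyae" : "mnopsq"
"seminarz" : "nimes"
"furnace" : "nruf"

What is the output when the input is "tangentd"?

Looking at the pairs, the operation is to reverse the string, then delete the first 3 characters.
On "tangentd": the first step gives "dtnegnat", and the second then gives "egnat".

egnat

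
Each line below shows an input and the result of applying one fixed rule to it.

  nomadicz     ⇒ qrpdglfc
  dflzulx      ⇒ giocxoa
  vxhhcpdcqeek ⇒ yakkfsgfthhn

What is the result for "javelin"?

Looking at the pairs, the operation is to shift every letter 3 places forward in the alphabet (wrapping around).
On "javelin" that produces "mdyholq".

mdyholq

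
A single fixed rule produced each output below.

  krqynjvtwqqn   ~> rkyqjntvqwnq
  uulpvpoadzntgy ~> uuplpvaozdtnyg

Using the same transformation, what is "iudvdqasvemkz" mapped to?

Each output is the input with this applied: swap each adjacent pair of characters (1↔2, 3↔4, ...).
For "iudvdqasvemkz" the result is "uivdqdsaevkmz".

uivdqdsaevkmz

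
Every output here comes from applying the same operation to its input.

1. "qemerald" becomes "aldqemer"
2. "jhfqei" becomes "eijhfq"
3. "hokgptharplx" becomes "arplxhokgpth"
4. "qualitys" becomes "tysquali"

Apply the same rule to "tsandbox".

Rule — swap the front and back halves of the string, then move the first character to the end.
On "tsandbox": the first step gives "dboxtsan", and the second then gives "boxtsand".

boxtsand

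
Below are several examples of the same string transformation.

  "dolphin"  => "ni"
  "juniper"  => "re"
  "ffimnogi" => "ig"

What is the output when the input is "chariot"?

Looking at the pairs, the operation is to reverse the string, then keep only the first 2 characters.
Working it through for "chariot": intermediate "toirahc", final "to".

to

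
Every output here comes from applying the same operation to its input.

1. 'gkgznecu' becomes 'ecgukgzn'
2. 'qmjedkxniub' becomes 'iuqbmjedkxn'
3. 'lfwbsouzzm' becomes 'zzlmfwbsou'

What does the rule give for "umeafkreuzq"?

Looking at the pairs, the operation is to swap the first and last characters, then move the last 3 characters to the front (rotate right by 3).
So "umeafkreuzq" becomes "uzuqmeafkre".
(Check on "gkgznecu": → "ukgznecg" → "ecgukgzn" ✓)

uzuqmeafkre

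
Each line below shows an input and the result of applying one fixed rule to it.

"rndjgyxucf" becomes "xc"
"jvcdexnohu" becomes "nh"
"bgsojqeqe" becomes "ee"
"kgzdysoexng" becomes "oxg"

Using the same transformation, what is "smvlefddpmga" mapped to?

dpg

Each output is the input with this applied: keep every other character starting from the first (positions 1st, 3rd, 5th, ...), then delete the first 3 characters.
Applying both steps to "smvlefddpmga": "svedpg", then "dpg".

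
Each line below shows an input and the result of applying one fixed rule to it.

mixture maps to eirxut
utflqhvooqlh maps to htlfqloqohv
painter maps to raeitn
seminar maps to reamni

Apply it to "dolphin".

The rule is to take characters alternately from the front and the back (1st, last, 2nd, 2nd-last, ...), then delete the first character.
Working it through for "dolphin": intermediate "dnoilhp", final "noilhp".

noilhp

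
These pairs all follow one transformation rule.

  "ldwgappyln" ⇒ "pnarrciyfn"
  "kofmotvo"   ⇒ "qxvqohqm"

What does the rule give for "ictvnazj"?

Each output is the input with this applied: shift every letter 2 places forward in the alphabet (wrapping around), then reverse the string.
On "ictvnazj": the first step gives "kevxpcbl", and the second then gives "lbcpxvek".

lbcpxvek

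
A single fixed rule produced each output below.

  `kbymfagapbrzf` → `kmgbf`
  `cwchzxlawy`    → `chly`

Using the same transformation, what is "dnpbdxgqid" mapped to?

The transformation: keep one character in every 3, starting at position 1 (positions 1st, 4th, 7th, ...).
So "dnpbdxgqid" becomes "dbgd".

dbgd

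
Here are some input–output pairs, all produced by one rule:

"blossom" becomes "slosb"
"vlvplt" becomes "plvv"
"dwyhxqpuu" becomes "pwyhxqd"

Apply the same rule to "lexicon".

Rule — delete the last 2 characters, then swap the first and last characters.
On "lexicon" that produces "cexil".

cexil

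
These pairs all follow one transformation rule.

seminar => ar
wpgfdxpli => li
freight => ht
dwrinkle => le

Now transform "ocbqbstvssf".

The transformation: keep only the last 2 characters.
For "ocbqbstvssf" the result is "sf".

sf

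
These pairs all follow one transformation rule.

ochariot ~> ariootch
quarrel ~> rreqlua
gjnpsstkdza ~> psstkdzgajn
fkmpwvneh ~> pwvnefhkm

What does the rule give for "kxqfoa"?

Rule — swap the first and last characters, then move the first 3 characters to the end (rotate left by 3).
Working it through for "kxqfoa": intermediate "axqfok", final "fokaxq".

fokaxq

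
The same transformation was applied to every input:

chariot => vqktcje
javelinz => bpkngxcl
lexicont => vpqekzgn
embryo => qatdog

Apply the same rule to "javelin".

pkngxcl

Looking at the pairs, the operation is to shift every letter 2 places forward in the alphabet (wrapping around), then reverse the string.
So "javelin" becomes "pkngxcl".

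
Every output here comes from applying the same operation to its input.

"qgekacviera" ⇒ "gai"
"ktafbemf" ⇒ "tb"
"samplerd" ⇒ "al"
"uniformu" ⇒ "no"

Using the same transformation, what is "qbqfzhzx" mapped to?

Rule — delete the last character, then keep one character in every 3, starting at position 2 (positions 2nd, 5th, 8th, ...).
Working it through for "qbqfzhzx": intermediate "qbqfzhz", final "bz".
(Check on "samplerd": → "sampler" → "al" ✓)

bz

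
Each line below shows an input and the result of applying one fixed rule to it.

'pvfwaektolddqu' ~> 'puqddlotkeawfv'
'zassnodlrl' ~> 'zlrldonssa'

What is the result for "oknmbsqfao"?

Each output is the input with this applied: reverse the string, then move the last character to the front.
On "oknmbsqfao" that produces "ooafqsbmnk".

ooafqsbmnk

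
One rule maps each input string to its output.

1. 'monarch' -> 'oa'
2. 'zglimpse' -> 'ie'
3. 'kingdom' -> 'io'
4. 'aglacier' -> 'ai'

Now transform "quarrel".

In each case the input is transformed by: keep every other character starting from the second (positions 2nd, 4th, 6th, ...), then keep only the vowels.
"quarrel" → "ure" → "ue".

ue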